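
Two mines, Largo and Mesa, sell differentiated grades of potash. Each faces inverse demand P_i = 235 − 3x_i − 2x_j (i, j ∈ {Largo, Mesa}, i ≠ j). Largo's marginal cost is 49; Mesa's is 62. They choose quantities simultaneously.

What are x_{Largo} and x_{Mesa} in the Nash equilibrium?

24.0625, 20.8125

Mine Largo's profit: π = x_{Largo}(235 − 3x_{Largo} − 2x_{Mesa}) − 49x_{Largo}.
∂π/∂x_{Largo} = 186 − 6x_{Largo} − 2x_{Mesa} = 0 ⇒ x_{Largo} = 31 − (1/3)x_{Mesa}.
Similarly x_{Mesa} = 173/6 − (1/3)x_{Largo}.
Solving the two reaction functions simultaneously: (1 − (−1/3)(−1/3))x_{Largo} = 31 − (1/3)·(173/6), so (8/9)x_{Largo} = 385/18 and x_{Largo} = 24.0625.
Then x_{Mesa} = 173/6 − (1/3)·24.0625 = 20.8125.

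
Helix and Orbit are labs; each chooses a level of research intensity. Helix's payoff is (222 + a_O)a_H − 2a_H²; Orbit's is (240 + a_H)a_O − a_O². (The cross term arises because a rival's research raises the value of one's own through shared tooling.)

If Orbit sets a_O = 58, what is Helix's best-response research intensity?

70

Expanding Helix's payoff: 222a_H + a_Oa_H − 2a_H².
∂π/∂a_H = 222 + a_O − 4a_H = 0, so a_H = 55.5 + 0.25a_O.
At a_O = 58: a_H = 55.5 + 0.25·58 = 70.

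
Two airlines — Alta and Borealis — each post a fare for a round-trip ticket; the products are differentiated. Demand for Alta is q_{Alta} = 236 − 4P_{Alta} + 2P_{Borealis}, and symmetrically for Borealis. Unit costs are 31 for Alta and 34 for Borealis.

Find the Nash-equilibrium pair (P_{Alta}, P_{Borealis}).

Alta's profit: π = (P_{Alta} − 31)(236 − 4P_{Alta} + 2P_{Borealis}).
∂π/∂P_{Alta} = 360 − 8P_{Alta} + 2P_{Borealis} = 0 ⇒ P_{Alta} = 45 + 0.25P_{Borealis}.
Similarly P_{Borealis} = 46.5 + 0.25P_{Alta}.
Solving the two reaction functions simultaneously: (1 − (0.25)(0.25))P_{Alta} = 45 + 0.25·46.5, so 0.9375P_{Alta} = 56.625 and P_{Alta} = 60.4.
Then P_{Borealis} = 46.5 + 0.25·60.4 = 61.6.

60.4, 61.6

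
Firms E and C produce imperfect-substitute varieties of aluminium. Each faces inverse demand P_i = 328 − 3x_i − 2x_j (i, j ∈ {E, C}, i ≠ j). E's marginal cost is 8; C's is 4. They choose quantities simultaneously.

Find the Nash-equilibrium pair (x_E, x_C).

39.75, 40.75

Firm E's profit: π = x_E(328 − 3x_E − 2x_C) − 8x_E.
∂π/∂x_E = 320 − 6x_E − 2x_C = 0 ⇒ x_E = 160/3 − (1/3)x_C.
Similarly x_C = 54 − (1/3)x_E.
Solving the two reaction functions simultaneously: (1 − (−1/3)(−1/3))x_E = 160/3 − (1/3)·54, so (8/9)x_E = 106/3 and x_E = 39.75.
Then x_C = 54 − (1/3)·39.75 = 40.75.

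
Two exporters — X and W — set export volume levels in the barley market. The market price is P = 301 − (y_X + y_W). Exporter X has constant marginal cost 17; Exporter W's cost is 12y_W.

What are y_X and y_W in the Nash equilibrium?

93, 98

Exporter X's profit: π = y_X(301 − (y_X + y_W)) − 17y_X.
∂π/∂y_X = 284 − 2y_X − y_W = 0, so y_X = 142 − 0.5y_W.
By the same steps for W: y_W = 144.5 − 0.5y_X.
Solving the two reaction functions simultaneously: (1 − (−0.5)(−0.5))y_X = 142 − 0.5·144.5, so 0.75y_X = 69.75 and y_X = 93.
Then y_W = 144.5 − 0.5·93 = 98.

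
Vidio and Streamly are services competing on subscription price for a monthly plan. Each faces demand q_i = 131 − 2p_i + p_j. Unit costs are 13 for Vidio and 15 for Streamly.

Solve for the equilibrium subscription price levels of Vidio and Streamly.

Vidio's profit: π = (p_{Vidio} − 13)(131 − 2p_{Vidio} + p_{Streamly}).
∂π/∂p_{Vidio} = 157 − 4p_{Vidio} + p_{Streamly} = 0 ⇒ p_{Vidio} = 39.25 + 0.25p_{Streamly}.
Similarly p_{Streamly} = 40.25 + 0.25p_{Vidio}.
Solving the two reaction functions simultaneously: (1 − (0.25)(0.25))p_{Vidio} = 39.25 + 0.25·40.25, so 0.9375p_{Vidio} = 49.3125 and p_{Vidio} = 52.6.
Then p_{Streamly} = 40.25 + 0.25·52.6 = 53.4.

52.6, 53.4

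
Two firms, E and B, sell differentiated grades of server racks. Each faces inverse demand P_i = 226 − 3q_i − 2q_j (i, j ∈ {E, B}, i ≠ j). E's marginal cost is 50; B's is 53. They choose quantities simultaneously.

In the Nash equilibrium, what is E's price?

116.5625

Firm E's profit: π = q_E(226 − 3q_E − 2q_B) − 50q_E.
∂π/∂q_E = 176 − 6q_E − 2q_B = 0 ⇒ q_E = 88/3 − (1/3)q_B.
Similarly q_B = 173/6 − (1/3)q_E.
Plugging q_B into E's best response: q_E = 88/3 − (1/3)(173/6 − (1/3)q_E) ⇒ (8/9)q_E = 355/18, so q_E = 22.1875.
Then q_B = 173/6 − (1/3)·22.1875 = 21.4375.
P_E = 226 − 3·22.1875 − 2·21.4375 = 116.5625.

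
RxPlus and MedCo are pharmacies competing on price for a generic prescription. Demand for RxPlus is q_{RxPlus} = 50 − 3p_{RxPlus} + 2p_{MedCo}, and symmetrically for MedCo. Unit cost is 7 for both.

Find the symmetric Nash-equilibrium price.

RxPlus's profit: π = (p_{RxPlus} − 7)(50 − 3p_{RxPlus} + 2p_{MedCo}).
∂π/∂p_{RxPlus} = 71 − 6p_{RxPlus} + 2p_{MedCo} = 0 ⇒ p_{RxPlus} = 71/6 + (1/3)p_{MedCo}.
By symmetry p_{MedCo} = p_{RxPlus}; substituting into the reaction function, (2/3)p_{RxPlus} = 71/6 and p_{RxPlus} = 17.75.

17.75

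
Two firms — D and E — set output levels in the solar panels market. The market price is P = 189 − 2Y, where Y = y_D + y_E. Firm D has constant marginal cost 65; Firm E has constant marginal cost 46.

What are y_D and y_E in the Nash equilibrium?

Firm D's profit: π = y_D(189 − 2(y_D + y_E)) − 65y_D.
∂π/∂y_D = 124 − 4y_D − 2y_E = 0, so y_D = 31 − 0.5y_E.
By the same steps for E: y_E = 35.75 − 0.5y_D.
Solving the two reaction functions simultaneously: (1 − (−0.5)(−0.5))y_D = 31 − 0.5·35.75, so 0.75y_D = 13.125 and y_D = 17.5.
Then y_E = 35.75 − 0.5·17.5 = 27.

17.5, 27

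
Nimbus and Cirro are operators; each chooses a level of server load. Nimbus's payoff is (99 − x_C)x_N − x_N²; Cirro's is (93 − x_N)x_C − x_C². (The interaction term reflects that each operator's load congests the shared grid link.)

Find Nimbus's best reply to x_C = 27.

Expanding Nimbus's payoff: 99x_N − x_Cx_N − x_N².
∂π/∂x_N = 99 − x_C − 2x_N = 0, so x_N = 49.5 − 0.5x_C.
At x_C = 27: x_N = 49.5 − 0.5·27 = 36.

36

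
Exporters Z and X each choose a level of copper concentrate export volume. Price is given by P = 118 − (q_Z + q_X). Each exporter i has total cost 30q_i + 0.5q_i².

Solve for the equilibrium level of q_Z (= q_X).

22

Exporter Z's profit: π = q_Z(118 − (q_Z + q_X)) − 30q_Z − 0.5q_Z².
∂π/∂q_Z = 88 − 3q_Z − q_X = 0, so q_Z = 88/3 − (1/3)q_X.
By symmetry q_X = q_Z; substituting into the reaction function, (4/3)q_Z = 88/3 and q_Z = 22.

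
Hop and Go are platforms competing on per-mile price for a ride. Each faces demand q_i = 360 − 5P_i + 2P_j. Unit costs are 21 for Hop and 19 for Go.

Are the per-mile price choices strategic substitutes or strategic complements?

strategic complements

Hop's profit: π = (P_{Hop} − 21)(360 − 5P_{Hop} + 2P_{Go}).
∂π/∂P_{Hop} = 465 − 10P_{Hop} + 2P_{Go} = 0 ⇒ P_{Hop} = 46.5 + 0.2P_{Go}.
The best-response slope dP_{Hop}/dP_{Go} = 0.2 > 0: the reaction function is upward-sloping, so the choices are strategic complements.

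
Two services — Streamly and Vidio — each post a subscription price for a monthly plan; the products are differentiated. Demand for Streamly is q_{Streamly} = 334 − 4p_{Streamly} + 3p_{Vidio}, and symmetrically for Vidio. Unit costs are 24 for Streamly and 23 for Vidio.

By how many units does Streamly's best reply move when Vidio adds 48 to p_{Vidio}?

Streamly's profit: π = (p_{Streamly} − 24)(334 − 4p_{Streamly} + 3p_{Vidio}).
∂π/∂p_{Streamly} = 430 − 8p_{Streamly} + 3p_{Vidio} = 0 ⇒ p_{Streamly} = 53.75 + 0.375p_{Vidio}.
The reaction-function slope is 0.375, so a 48-unit rise in p_{Vidio} moves p_{Streamly} by 0.375 × 48 = 18. Streamly's best response rises — the actions are strategic complements.

18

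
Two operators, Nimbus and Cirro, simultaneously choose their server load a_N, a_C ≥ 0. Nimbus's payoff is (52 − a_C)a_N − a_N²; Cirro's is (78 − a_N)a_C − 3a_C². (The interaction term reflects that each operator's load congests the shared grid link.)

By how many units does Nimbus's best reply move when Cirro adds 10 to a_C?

-5

Expanding Nimbus's payoff: 52a_N − a_Ca_N − a_N².
∂π/∂a_N = 52 − a_C − 2a_N = 0, so a_N = 26 − 0.5a_C.
The reaction-function slope is −0.5, so a 10-unit rise in a_C moves a_N by −0.5 × 10 = −5. Nimbus's best response falls — the actions are strategic substitutes.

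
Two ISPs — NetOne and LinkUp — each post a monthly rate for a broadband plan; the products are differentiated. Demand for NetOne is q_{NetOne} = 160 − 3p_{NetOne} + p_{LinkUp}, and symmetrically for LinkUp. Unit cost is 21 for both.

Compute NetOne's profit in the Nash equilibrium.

NetOne's profit: π = (p_{NetOne} − 21)(160 − 3p_{NetOne} + p_{LinkUp}).
∂π/∂p_{NetOne} = 223 − 6p_{NetOne} + p_{LinkUp} = 0 ⇒ p_{NetOne} = 223/6 + (1/6)p_{LinkUp}.
Setting p_{NetOne} = p_{LinkUp} in the reaction function: p_{NetOne} = 223/6 + (1/6)p_{NetOne}, so p_{NetOne} = (223/6) / (5/6) = 44.6.
q_{NetOne} = 160 − 3·44.6 + 44.6 = 70.8.
Profit = (44.6 − 21)·70.8 = 1670.88.

1670.88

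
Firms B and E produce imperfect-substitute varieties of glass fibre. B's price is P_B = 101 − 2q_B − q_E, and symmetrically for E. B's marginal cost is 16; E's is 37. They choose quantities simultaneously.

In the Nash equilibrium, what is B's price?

52.8

Firm B's profit: π = q_B(101 − 2q_B − q_E) − 16q_B.
∂π/∂q_B = 85 − 4q_B − q_E = 0 ⇒ q_B = 21.25 − 0.25q_E.
Similarly q_E = 16 − 0.25q_B.
Substituting the second reaction function into the first: q_B = 21.25 − 0.25(16 − 0.25q_B), which gives 0.9375q_B = 17.25 ⇒ q_B = 18.4.
Then q_E = 16 − 0.25·18.4 = 11.4.
P_B = 101 − 2·18.4 − 11.4 = 52.8.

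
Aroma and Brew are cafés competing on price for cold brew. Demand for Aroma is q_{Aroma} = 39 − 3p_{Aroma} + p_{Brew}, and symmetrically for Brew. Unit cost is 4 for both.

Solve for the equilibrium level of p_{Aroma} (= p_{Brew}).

10.2

Aroma's profit: π = (p_{Aroma} − 4)(39 − 3p_{Aroma} + p_{Brew}).
∂π/∂p_{Aroma} = 51 − 6p_{Aroma} + p_{Brew} = 0 ⇒ p_{Aroma} = 8.5 + (1/6)p_{Brew}.
Setting p_{Aroma} = p_{Brew} in the reaction function: p_{Aroma} = 8.5 + (1/6)p_{Aroma}, so p_{Aroma} = 8.5 / (5/6) = 10.2.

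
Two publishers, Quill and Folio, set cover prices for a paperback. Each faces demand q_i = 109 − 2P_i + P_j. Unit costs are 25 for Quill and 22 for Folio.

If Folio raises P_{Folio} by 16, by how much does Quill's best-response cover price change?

Quill's profit: π = (P_{Quill} − 25)(109 − 2P_{Quill} + P_{Folio}).
∂π/∂P_{Quill} = 159 − 4P_{Quill} + P_{Folio} = 0 ⇒ P_{Quill} = 39.75 + 0.25P_{Folio}.
The reaction-function slope is 0.25, so a 16-unit rise in P_{Folio} moves P_{Quill} by 0.25 × 16 = 4. Quill's best response rises — the actions are strategic complements.

4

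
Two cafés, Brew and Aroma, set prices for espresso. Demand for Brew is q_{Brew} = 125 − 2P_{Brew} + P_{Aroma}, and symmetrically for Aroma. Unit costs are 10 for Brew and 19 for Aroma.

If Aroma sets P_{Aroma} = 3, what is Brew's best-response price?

37

Brew's profit: π = (P_{Brew} − 10)(125 − 2P_{Brew} + P_{Aroma}).
∂π/∂P_{Brew} = 145 − 4P_{Brew} + P_{Aroma} = 0 ⇒ P_{Brew} = 36.25 + 0.25P_{Aroma}.
At P_{Aroma} = 3: P_{Brew} = 36.25 + 0.25·3 = 37.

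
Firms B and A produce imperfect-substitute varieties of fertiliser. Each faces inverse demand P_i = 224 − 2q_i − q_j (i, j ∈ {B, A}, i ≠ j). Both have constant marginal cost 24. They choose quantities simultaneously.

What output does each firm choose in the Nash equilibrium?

40

Firm B's profit: π = q_B(224 − 2q_B − q_A) − 24q_B.
∂π/∂q_B = 200 − 4q_B − q_A = 0 ⇒ q_B = 50 − 0.25q_A.
Setting q_B = q_A in the reaction function: q_B = 50 − 0.25q_B, so q_B = 50 / 1.25 = 40.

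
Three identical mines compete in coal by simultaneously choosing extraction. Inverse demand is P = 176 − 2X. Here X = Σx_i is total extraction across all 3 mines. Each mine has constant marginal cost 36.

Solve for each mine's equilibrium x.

A representative mine's profit is π_i = x_i(176 − 2X) − 36x_i, with X = x_i + Σ_{j≠i} x_j.
First-order condition: 140 − 4x_i − 2Σ_{j≠i} x_j = 0.
Imposing symmetry (x_j = x for all j) turns Σ_{j≠i} x_j into 2x, so 140 = 8x and x = 17.5.

17.5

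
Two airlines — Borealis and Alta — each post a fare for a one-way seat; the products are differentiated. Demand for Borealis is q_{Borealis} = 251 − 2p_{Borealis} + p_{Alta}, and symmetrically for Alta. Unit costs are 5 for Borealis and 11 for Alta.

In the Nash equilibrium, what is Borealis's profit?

13711.68

Borealis's profit: π = (p_{Borealis} − 5)(251 − 2p_{Borealis} + p_{Alta}).
∂π/∂p_{Borealis} = 261 − 4p_{Borealis} + p_{Alta} = 0 ⇒ p_{Borealis} = 65.25 + 0.25p_{Alta}.
Similarly p_{Alta} = 68.25 + 0.25p_{Borealis}.
Substituting the second reaction function into the first: p_{Borealis} = 65.25 + 0.25(68.25 + 0.25p_{Borealis}), which gives 0.9375p_{Borealis} = 82.3125 ⇒ p_{Borealis} = 87.8.
Then p_{Alta} = 68.25 + 0.25·87.8 = 90.2.
q_{Borealis} = 251 − 2·87.8 + 90.2 = 165.6.
Profit = (87.8 − 5)·165.6 = 13711.68.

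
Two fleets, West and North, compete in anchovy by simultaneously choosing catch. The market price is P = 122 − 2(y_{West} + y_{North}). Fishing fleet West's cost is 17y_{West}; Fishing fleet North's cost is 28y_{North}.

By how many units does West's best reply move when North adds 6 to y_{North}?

-3

Fishing fleet West's profit: π = y_{West}(122 − 2(y_{West} + y_{North})) − 17y_{West}.
∂π/∂y_{West} = 105 − 4y_{West} − 2y_{North} = 0, so y_{West} = 26.25 − 0.5y_{North}.
The reaction-function slope is −0.5, so a 6-unit rise in y_{North} moves y_{West} by −0.5 × 6 = −3. West's best response falls — the actions are strategic substitutes.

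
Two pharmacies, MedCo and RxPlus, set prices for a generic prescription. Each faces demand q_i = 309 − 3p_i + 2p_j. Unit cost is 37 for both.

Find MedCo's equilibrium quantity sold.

MedCo's profit: π = (p_{MedCo} − 37)(309 − 3p_{MedCo} + 2p_{RxPlus}).
∂π/∂p_{MedCo} = 420 − 6p_{MedCo} + 2p_{RxPlus} = 0 ⇒ p_{MedCo} = 70 + (1/3)p_{RxPlus}.
Setting p_{MedCo} = p_{RxPlus} in the reaction function: p_{MedCo} = 70 + (1/3)p_{MedCo}, so p_{MedCo} = 70 / (2/3) = 105.
q_{MedCo} = 309 − 3·105 + 2·105 = 204.

204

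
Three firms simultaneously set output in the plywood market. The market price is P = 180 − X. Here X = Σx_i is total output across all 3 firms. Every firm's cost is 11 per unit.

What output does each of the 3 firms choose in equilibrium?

42.25

A representative firm's profit is π_i = x_i(180 − X) − 11x_i, with X = x_i + Σ_{j≠i} x_j.
First-order condition: 169 − 2x_i − Σ_{j≠i} x_j = 0.
With identical firms, set every x_j = x: then 169 − 2x − 2x = 0, i.e. x = 169/4 = 42.25.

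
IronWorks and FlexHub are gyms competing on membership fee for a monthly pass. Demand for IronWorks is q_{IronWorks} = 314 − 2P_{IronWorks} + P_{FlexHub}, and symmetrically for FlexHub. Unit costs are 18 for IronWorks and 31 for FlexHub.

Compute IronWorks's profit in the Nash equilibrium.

20160.32

IronWorks's profit: π = (P_{IronWorks} − 18)(314 − 2P_{IronWorks} + P_{FlexHub}).
∂π/∂P_{IronWorks} = 350 − 4P_{IronWorks} + P_{FlexHub} = 0 ⇒ P_{IronWorks} = 87.5 + 0.25P_{FlexHub}.
Similarly P_{FlexHub} = 94 + 0.25P_{IronWorks}.
Substituting the second reaction function into the first: P_{IronWorks} = 87.5 + 0.25(94 + 0.25P_{IronWorks}), which gives 0.9375P_{IronWorks} = 111 ⇒ P_{IronWorks} = 118.4.
Then P_{FlexHub} = 94 + 0.25·118.4 = 123.6.
q_{IronWorks} = 314 − 2·118.4 + 123.6 = 200.8.
Profit = (118.4 − 18)·200.8 = 20160.32.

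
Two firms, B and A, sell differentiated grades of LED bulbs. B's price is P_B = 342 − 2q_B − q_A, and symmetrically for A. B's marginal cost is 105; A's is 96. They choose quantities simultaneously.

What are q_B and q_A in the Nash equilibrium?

46.8, 49.8

Firm B's profit: π = q_B(342 − 2q_B − q_A) − 105q_B.
∂π/∂q_B = 237 − 4q_B − q_A = 0 ⇒ q_B = 59.25 − 0.25q_A.
Similarly q_A = 61.5 − 0.25q_B.
Substituting the second reaction function into the first: q_B = 59.25 − 0.25(61.5 − 0.25q_B), which gives 0.9375q_B = 43.875 ⇒ q_B = 46.8.
Then q_A = 61.5 − 0.25·46.8 = 49.8.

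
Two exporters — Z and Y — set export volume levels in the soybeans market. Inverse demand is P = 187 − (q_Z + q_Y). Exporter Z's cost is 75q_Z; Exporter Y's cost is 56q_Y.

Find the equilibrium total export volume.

81

Exporter Z's profit: π = q_Z(187 − (q_Z + q_Y)) − 75q_Z.
∂π/∂q_Z = 112 − 2q_Z − q_Y = 0, so q_Z = 56 − 0.5q_Y.
By the same steps for Y: q_Y = 65.5 − 0.5q_Z.
Substituting the second reaction function into the first: q_Z = 56 − 0.5(65.5 − 0.5q_Z), which gives 0.75q_Z = 23.25 ⇒ q_Z = 31.
Then q_Y = 65.5 − 0.5·31 = 50.
Total export volume: 31 + 50 = 81.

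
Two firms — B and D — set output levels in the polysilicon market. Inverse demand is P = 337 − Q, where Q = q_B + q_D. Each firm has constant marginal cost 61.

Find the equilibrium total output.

184

Firm B's profit: π = q_B(337 − (q_B + q_D)) − 61q_B.
∂π/∂q_B = 276 − 2q_B − q_D = 0, so q_B = 138 − 0.5q_D.
The game is symmetric, so in equilibrium q_D = q_B: the reaction function gives 1.5q_B = 138, hence q_B = 92.
Total output: 92 + 92 = 184.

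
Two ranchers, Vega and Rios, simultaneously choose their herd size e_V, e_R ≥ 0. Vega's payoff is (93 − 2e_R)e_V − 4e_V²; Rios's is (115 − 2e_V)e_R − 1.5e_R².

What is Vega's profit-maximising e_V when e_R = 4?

Expanding Vega's payoff: 93e_V − 2e_Re_V − 4e_V².
∂π/∂e_V = 93 − 2e_R − 8e_V = 0, so e_V = 11.625 − 0.25e_R.
At e_R = 4: e_V = 11.625 − 0.25·4 = 10.625.

10.625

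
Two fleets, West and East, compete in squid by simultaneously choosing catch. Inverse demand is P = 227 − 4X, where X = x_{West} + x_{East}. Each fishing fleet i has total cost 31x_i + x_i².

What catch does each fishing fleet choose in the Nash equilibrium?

14

Fishing fleet West's profit: π = x_{West}(227 − 4(x_{West} + x_{East})) − 31x_{West} − x_{West}².
∂π/∂x_{West} = 196 − 10x_{West} − 4x_{East} = 0, so x_{West} = 19.6 − 0.4x_{East}.
The game is symmetric, so in equilibrium x_{East} = x_{West}: the reaction function gives 1.4x_{West} = 19.6, hence x_{West} = 14.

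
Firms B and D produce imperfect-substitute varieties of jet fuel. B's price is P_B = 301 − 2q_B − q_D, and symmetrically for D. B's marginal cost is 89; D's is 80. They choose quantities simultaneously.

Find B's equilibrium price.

172.6

Firm B's profit: π = q_B(301 − 2q_B − q_D) − 89q_B.
∂π/∂q_B = 212 − 4q_B − q_D = 0 ⇒ q_B = 53 − 0.25q_D.
Similarly q_D = 55.25 − 0.25q_B.
Plugging q_D into B's best response: q_B = 53 − 0.25(55.25 − 0.25q_B) ⇒ 0.9375q_B = 39.1875, so q_B = 41.8.
Then q_D = 55.25 − 0.25·41.8 = 44.8.
P_B = 301 − 2·41.8 − 44.8 = 172.6.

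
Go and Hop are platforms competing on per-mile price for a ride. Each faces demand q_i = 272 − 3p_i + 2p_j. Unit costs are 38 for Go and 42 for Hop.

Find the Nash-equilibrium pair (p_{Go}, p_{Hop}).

Go's profit: π = (p_{Go} − 38)(272 − 3p_{Go} + 2p_{Hop}).
∂π/∂p_{Go} = 386 − 6p_{Go} + 2p_{Hop} = 0 ⇒ p_{Go} = 193/3 + (1/3)p_{Hop}.
Similarly p_{Hop} = 199/3 + (1/3)p_{Go}.
Substituting the second reaction function into the first: p_{Go} = 193/3 + (1/3)(199/3 + (1/3)p_{Go}), which gives (8/9)p_{Go} = 778/9 ⇒ p_{Go} = 97.25.
Then p_{Hop} = 199/3 + (1/3)·97.25 = 98.75.

97.25, 98.75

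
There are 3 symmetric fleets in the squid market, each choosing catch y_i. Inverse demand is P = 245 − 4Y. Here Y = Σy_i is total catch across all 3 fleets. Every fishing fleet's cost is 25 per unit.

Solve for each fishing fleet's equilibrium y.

A representative fishing fleet's profit is π_i = y_i(245 − 4Y) − 25y_i, with Y = y_i + Σ_{j≠i} y_j.
First-order condition: 220 − 8y_i − 4Σ_{j≠i} y_j = 0.
Imposing symmetry (y_j = y for all j) turns Σ_{j≠i} y_j into 2y, so 220 = 16y and y = 13.75.

13.75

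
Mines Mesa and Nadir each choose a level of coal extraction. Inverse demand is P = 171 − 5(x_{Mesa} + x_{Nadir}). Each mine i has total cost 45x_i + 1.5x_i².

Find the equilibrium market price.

101

Mine Mesa's profit: π = x_{Mesa}(171 − 5(x_{Mesa} + x_{Nadir})) − 45x_{Mesa} − 1.5x_{Mesa}².
∂π/∂x_{Mesa} = 126 − 13x_{Mesa} − 5x_{Nadir} = 0, so x_{Mesa} = 126/13 − (5/13)x_{Nadir}.
The game is symmetric, so in equilibrium x_{Nadir} = x_{Mesa}: the reaction function gives (18/13)x_{Mesa} = 126/13, hence x_{Mesa} = 7.
Equilibrium price: P = 171 − 5·14 = 101.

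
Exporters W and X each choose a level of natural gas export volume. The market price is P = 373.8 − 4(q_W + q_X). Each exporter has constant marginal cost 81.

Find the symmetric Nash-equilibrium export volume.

Exporter W's profit: π = q_W(373.8 − 4(q_W + q_X)) − 81q_W.
∂π/∂q_W = 292.8 − 8q_W − 4q_X = 0, so q_W = 36.6 − 0.5q_X.
By symmetry q_X = q_W; substituting into the reaction function, 1.5q_W = 36.6 and q_W = 24.4.

24.4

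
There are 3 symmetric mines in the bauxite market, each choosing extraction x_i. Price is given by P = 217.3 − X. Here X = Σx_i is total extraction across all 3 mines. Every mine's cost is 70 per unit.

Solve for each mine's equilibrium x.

36.825

A representative mine's profit is π_i = x_i(217.3 − X) − 70x_i, with X = x_i + Σ_{j≠i} x_j.
First-order condition: 147.3 − 2x_i − Σ_{j≠i} x_j = 0.
In a symmetric equilibrium every mine chooses the same x, so Σ_{j≠i} x_j = 2x. The condition becomes 147.3 − 4x = 0, giving x = 147.3/4 = 36.825.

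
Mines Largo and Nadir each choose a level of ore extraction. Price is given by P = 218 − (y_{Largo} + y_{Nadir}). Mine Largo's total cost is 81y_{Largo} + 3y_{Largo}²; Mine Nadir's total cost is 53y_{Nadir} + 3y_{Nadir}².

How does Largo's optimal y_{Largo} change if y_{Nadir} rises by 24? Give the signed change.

-3

Mine Largo's profit: π = y_{Largo}(218 − (y_{Largo} + y_{Nadir})) − 81y_{Largo} − 3y_{Largo}².
∂π/∂y_{Largo} = 137 − 8y_{Largo} − y_{Nadir} = 0, so y_{Largo} = 17.125 − 0.125y_{Nadir}.
The reaction-function slope is −0.125, so a 24-unit rise in y_{Nadir} moves y_{Largo} by −0.125 × 24 = −3. Largo's best response falls — the actions are strategic substitutes.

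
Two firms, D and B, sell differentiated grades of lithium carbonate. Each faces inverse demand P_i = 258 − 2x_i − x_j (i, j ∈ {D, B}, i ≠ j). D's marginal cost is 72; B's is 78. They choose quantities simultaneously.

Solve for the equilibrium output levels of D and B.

Firm D's profit: π = x_D(258 − 2x_D − x_B) − 72x_D.
∂π/∂x_D = 186 − 4x_D − x_B = 0 ⇒ x_D = 46.5 − 0.25x_B.
Similarly x_B = 45 − 0.25x_D.
Substituting the second reaction function into the first: x_D = 46.5 − 0.25(45 − 0.25x_D), which gives 0.9375x_D = 35.25 ⇒ x_D = 37.6.
Then x_B = 45 − 0.25·37.6 = 35.6.

37.6, 35.6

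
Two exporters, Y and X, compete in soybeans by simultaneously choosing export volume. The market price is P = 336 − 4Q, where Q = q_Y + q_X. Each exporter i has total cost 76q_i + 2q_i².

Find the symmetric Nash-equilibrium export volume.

Exporter Y's profit: π = q_Y(336 − 4(q_Y + q_X)) − 76q_Y − 2q_Y².
∂π/∂q_Y = 260 − 12q_Y − 4q_X = 0, so q_Y = 65/3 − (1/3)q_X.
By symmetry q_X = q_Y; substituting into the reaction function, (4/3)q_Y = 65/3 and q_Y = 16.25.

16.25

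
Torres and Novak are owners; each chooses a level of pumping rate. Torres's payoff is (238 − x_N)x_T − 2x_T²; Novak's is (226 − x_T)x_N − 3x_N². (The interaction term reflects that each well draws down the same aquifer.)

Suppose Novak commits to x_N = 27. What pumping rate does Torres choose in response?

Expanding Torres's payoff: 238x_T − x_Nx_T − 2x_T².
∂π/∂x_T = 238 − x_N − 4x_T = 0, so x_T = 59.5 − 0.25x_N.
At x_N = 27: x_T = 59.5 − 0.25·27 = 52.75.

52.75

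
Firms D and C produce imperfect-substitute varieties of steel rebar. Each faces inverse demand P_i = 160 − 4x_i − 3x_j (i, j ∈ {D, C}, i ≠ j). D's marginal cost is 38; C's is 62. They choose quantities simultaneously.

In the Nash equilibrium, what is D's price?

Firm D's profit: π = x_D(160 − 4x_D − 3x_C) − 38x_D.
∂π/∂x_D = 122 − 8x_D − 3x_C = 0 ⇒ x_D = 15.25 − 0.375x_C.
Similarly x_C = 12.25 − 0.375x_D.
Substituting the second reaction function into the first: x_D = 15.25 − 0.375(12.25 − 0.375x_D), which gives (55/64)x_D = 341/32 ⇒ x_D = 12.4.
Then x_C = 12.25 − 0.375·12.4 = 7.6.
P_D = 160 − 4·12.4 − 3·7.6 = 87.6.

87.6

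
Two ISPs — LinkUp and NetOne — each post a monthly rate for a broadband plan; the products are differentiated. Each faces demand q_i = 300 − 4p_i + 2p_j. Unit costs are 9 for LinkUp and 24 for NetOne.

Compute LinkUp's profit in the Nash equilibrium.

9604

LinkUp's profit: π = (p_{LinkUp} − 9)(300 − 4p_{LinkUp} + 2p_{NetOne}).
∂π/∂p_{LinkUp} = 336 − 8p_{LinkUp} + 2p_{NetOne} = 0 ⇒ p_{LinkUp} = 42 + 0.25p_{NetOne}.
Similarly p_{NetOne} = 49.5 + 0.25p_{LinkUp}.
Substituting the second reaction function into the first: p_{LinkUp} = 42 + 0.25(49.5 + 0.25p_{LinkUp}), which gives 0.9375p_{LinkUp} = 54.375 ⇒ p_{LinkUp} = 58.
Then p_{NetOne} = 49.5 + 0.25·58 = 64.
q_{LinkUp} = 300 − 4·58 + 2·64 = 196.
Profit = (58 − 9)·196 = 9604.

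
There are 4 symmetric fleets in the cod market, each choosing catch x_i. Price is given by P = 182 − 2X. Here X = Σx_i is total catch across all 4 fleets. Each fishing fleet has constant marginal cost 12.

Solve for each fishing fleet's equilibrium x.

A representative fishing fleet's profit is π_i = x_i(182 − 2X) − 12x_i, with X = x_i + Σ_{j≠i} x_j.
First-order condition: 170 − 4x_i − 2Σ_{j≠i} x_j = 0.
Imposing symmetry (x_j = x for all j) turns Σ_{j≠i} x_j into 3x, so 170 = 10x and x = 17.

17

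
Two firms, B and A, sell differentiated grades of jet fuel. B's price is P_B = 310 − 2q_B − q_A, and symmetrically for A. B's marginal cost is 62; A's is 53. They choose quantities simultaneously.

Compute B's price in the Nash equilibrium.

Firm B's profit: π = q_B(310 − 2q_B − q_A) − 62q_B.
∂π/∂q_B = 248 − 4q_B − q_A = 0 ⇒ q_B = 62 − 0.25q_A.
Similarly q_A = 64.25 − 0.25q_B.
Plugging q_A into B's best response: q_B = 62 − 0.25(64.25 − 0.25q_B) ⇒ 0.9375q_B = 45.9375, so q_B = 49.
Then q_A = 64.25 − 0.25·49 = 52.
P_B = 310 − 2·49 − 52 = 160.

160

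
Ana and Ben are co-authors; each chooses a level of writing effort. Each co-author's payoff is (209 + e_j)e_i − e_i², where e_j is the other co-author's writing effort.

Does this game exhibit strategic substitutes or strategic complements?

strategic complements

Ana's payoff is (209 + e_B)e_A − e_A².
∂π/∂e_A = 209 + e_B − 2e_A = 0, so e_A = 104.5 + 0.5e_B.
The best-response slope de_A/de_B = 0.5 > 0: the reaction function is upward-sloping, so the choices are strategic complements.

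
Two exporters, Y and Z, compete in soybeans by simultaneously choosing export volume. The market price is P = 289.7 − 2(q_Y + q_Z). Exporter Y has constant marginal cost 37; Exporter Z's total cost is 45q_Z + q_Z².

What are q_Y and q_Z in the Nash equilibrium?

51.34, 23.67

Exporter Y's profit: π = q_Y(289.7 − 2(q_Y + q_Z)) − 37q_Y.
∂π/∂q_Y = 252.7 − 4q_Y − 2q_Z = 0, so q_Y = 63.175 − 0.5q_Z.
For Z: ∂π/∂q_Z = 244.7 − 6q_Z − 2q_Y = 0 ⇒ q_Z = 2447/60 − (1/3)q_Y.
Plugging q_Z into Y's best response: q_Y = 63.175 − 0.5(2447/60 − (1/3)q_Y) ⇒ (5/6)q_Y = 2567/60, so q_Y = 51.34.
Then q_Z = 2447/60 − (1/3)·51.34 = 23.67.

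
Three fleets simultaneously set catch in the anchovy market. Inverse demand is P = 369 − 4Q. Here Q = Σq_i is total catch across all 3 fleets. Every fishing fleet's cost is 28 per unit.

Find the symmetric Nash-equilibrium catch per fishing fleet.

A representative fishing fleet's profit is π_i = q_i(369 − 4Q) − 28q_i, with Q = q_i + Σ_{j≠i} q_j.
First-order condition: 341 − 8q_i − 4Σ_{j≠i} q_j = 0.
With identical fishing fleets, set every q_j = q: then 341 − 8q − 8q = 0, i.e. q = 341/16 = 21.3125.

21.3125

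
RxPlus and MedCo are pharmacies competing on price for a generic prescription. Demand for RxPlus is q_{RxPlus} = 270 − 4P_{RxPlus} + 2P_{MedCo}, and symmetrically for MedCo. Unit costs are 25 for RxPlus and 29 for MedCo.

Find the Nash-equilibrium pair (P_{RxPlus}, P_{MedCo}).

RxPlus's profit: π = (P_{RxPlus} − 25)(270 − 4P_{RxPlus} + 2P_{MedCo}).
∂π/∂P_{RxPlus} = 370 − 8P_{RxPlus} + 2P_{MedCo} = 0 ⇒ P_{RxPlus} = 46.25 + 0.25P_{MedCo}.
Similarly P_{MedCo} = 48.25 + 0.25P_{RxPlus}.
Solving the two reaction functions simultaneously: (1 − (0.25)(0.25))P_{RxPlus} = 46.25 + 0.25·48.25, so 0.9375P_{RxPlus} = 58.3125 and P_{RxPlus} = 62.2.
Then P_{MedCo} = 48.25 + 0.25·62.2 = 63.8.

62.2, 63.8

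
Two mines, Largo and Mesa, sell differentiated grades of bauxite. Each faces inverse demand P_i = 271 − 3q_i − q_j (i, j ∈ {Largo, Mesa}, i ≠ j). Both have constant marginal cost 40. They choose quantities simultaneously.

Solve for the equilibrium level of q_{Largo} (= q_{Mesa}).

Mine Largo's profit: π = q_{Largo}(271 − 3q_{Largo} − q_{Mesa}) − 40q_{Largo}.
∂π/∂q_{Largo} = 231 − 6q_{Largo} − q_{Mesa} = 0 ⇒ q_{Largo} = 38.5 − (1/6)q_{Mesa}.
The game is symmetric, so in equilibrium q_{Mesa} = q_{Largo}: the reaction function gives (7/6)q_{Largo} = 38.5, hence q_{Largo} = 33.

33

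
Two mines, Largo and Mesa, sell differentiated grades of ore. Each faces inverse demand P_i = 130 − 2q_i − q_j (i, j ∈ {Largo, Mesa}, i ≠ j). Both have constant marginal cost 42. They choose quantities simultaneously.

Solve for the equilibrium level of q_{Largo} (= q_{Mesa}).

17.6

Mine Largo's profit: π = q_{Largo}(130 − 2q_{Largo} − q_{Mesa}) − 42q_{Largo}.
∂π/∂q_{Largo} = 88 − 4q_{Largo} − q_{Mesa} = 0 ⇒ q_{Largo} = 22 − 0.25q_{Mesa}.
The game is symmetric, so in equilibrium q_{Mesa} = q_{Largo}: the reaction function gives 1.25q_{Largo} = 22, hence q_{Largo} = 17.6.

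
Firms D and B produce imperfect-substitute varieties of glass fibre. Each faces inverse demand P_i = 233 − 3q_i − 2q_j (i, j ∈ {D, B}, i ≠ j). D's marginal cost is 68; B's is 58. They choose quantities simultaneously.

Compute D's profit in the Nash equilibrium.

1200

Firm D's profit: π = q_D(233 − 3q_D − 2q_B) − 68q_D.
∂π/∂q_D = 165 − 6q_D − 2q_B = 0 ⇒ q_D = 27.5 − (1/3)q_B.
Similarly q_B = 175/6 − (1/3)q_D.
Substituting the second reaction function into the first: q_D = 27.5 − (1/3)(175/6 − (1/3)q_D), which gives (8/9)q_D = 160/9 ⇒ q_D = 20.
Then q_B = 175/6 − (1/3)·20 = 22.5.
P_D = 233 − 3·20 − 2·22.5 = 128.
Profit = (128 − 68)·20 = 1200.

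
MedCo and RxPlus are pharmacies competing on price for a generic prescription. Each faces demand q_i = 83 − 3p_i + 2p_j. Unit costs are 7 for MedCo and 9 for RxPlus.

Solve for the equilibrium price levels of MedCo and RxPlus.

MedCo's profit: π = (p_{MedCo} − 7)(83 − 3p_{MedCo} + 2p_{RxPlus}).
∂π/∂p_{MedCo} = 104 − 6p_{MedCo} + 2p_{RxPlus} = 0 ⇒ p_{MedCo} = 52/3 + (1/3)p_{RxPlus}.
Similarly p_{RxPlus} = 55/3 + (1/3)p_{MedCo}.
Solving the two reaction functions simultaneously: (1 − (1/3)(1/3))p_{MedCo} = 52/3 + (1/3)·(55/3), so (8/9)p_{MedCo} = 211/9 and p_{MedCo} = 26.375.
Then p_{RxPlus} = 55/3 + (1/3)·26.375 = 27.125.

26.375, 27.125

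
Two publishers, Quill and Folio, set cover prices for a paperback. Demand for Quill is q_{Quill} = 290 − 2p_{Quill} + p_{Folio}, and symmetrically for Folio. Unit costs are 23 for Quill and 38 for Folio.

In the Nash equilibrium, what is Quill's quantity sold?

182

Quill's profit: π = (p_{Quill} − 23)(290 − 2p_{Quill} + p_{Folio}).
∂π/∂p_{Quill} = 336 − 4p_{Quill} + p_{Folio} = 0 ⇒ p_{Quill} = 84 + 0.25p_{Folio}.
Similarly p_{Folio} = 91.5 + 0.25p_{Quill}.
Plugging p_{Folio} into Quill's best response: p_{Quill} = 84 + 0.25(91.5 + 0.25p_{Quill}) ⇒ 0.9375p_{Quill} = 106.875, so p_{Quill} = 114.
Then p_{Folio} = 91.5 + 0.25·114 = 120.
q_{Quill} = 290 − 2·114 + 120 = 182.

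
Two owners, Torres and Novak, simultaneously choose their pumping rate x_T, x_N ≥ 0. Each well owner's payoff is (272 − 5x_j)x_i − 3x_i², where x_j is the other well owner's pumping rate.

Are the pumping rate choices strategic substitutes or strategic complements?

strategic substitutes

Torres's payoff is (272 − 5x_N)x_T − 3x_T².
∂π/∂x_T = 272 − 5x_N − 6x_T = 0, so x_T = 136/3 − (5/6)x_N.
The best-response slope dx_T/dx_N = −5/6 < 0: the reaction function is downward-sloping, so the choices are strategic substitutes.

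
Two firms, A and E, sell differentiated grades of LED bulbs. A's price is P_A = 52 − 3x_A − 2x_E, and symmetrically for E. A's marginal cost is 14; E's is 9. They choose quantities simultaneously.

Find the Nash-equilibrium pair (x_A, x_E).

Firm A's profit: π = x_A(52 − 3x_A − 2x_E) − 14x_A.
∂π/∂x_A = 38 − 6x_A − 2x_E = 0 ⇒ x_A = 19/3 − (1/3)x_E.
Similarly x_E = 43/6 − (1/3)x_A.
Solving the two reaction functions simultaneously: (1 − (−1/3)(−1/3))x_A = 19/3 − (1/3)·(43/6), so (8/9)x_A = 71/18 and x_A = 4.4375.
Then x_E = 43/6 − (1/3)·4.4375 = 5.6875.

4.4375, 5.6875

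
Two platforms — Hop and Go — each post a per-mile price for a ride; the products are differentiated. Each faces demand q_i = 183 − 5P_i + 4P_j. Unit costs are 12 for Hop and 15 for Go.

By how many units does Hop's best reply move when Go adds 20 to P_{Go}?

Hop's profit: π = (P_{Hop} − 12)(183 − 5P_{Hop} + 4P_{Go}).
∂π/∂P_{Hop} = 243 − 10P_{Hop} + 4P_{Go} = 0 ⇒ P_{Hop} = 24.3 + 0.4P_{Go}.
The reaction-function slope is 0.4, so a 20-unit rise in P_{Go} moves P_{Hop} by 0.4 × 20 = 8. Hop's best response rises — the actions are strategic complements.

8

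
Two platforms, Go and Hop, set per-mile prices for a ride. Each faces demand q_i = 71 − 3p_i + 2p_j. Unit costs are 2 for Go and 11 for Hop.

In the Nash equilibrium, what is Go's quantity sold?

56.8125

Go's profit: π = (p_{Go} − 2)(71 − 3p_{Go} + 2p_{Hop}).
∂π/∂p_{Go} = 77 − 6p_{Go} + 2p_{Hop} = 0 ⇒ p_{Go} = 77/6 + (1/3)p_{Hop}.
Similarly p_{Hop} = 52/3 + (1/3)p_{Go}.
Solving the two reaction functions simultaneously: (1 − (1/3)(1/3))p_{Go} = 77/6 + (1/3)·(52/3), so (8/9)p_{Go} = 335/18 and p_{Go} = 20.9375.
Then p_{Hop} = 52/3 + (1/3)·20.9375 = 24.3125.
q_{Go} = 71 − 3·20.9375 + 2·24.3125 = 56.8125.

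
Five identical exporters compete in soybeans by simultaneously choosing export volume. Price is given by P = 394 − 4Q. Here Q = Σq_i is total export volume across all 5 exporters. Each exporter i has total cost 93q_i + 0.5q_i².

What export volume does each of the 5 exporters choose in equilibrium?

12.04

A representative exporter's profit is π_i = q_i(394 − 4Q) − 93q_i − 0.5q_i², with Q = q_i + Σ_{j≠i} q_j.
First-order condition: 301 − 9q_i − 4Σ_{j≠i} q_j = 0.
With identical exporters, set every q_j = q: then 301 − 9q − 16q = 0, i.e. q = 301/25 = 12.04.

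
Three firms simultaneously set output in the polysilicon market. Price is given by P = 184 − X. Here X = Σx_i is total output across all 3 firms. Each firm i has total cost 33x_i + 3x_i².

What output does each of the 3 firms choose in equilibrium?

A representative firm's profit is π_i = x_i(184 − X) − 33x_i − 3x_i², with X = x_i + Σ_{j≠i} x_j.
First-order condition: 151 − 8x_i − Σ_{j≠i} x_j = 0.
In a symmetric equilibrium every firm chooses the same x, so Σ_{j≠i} x_j = 2x. The condition becomes 151 − 10x = 0, giving x = 151/10 = 15.1.

15.1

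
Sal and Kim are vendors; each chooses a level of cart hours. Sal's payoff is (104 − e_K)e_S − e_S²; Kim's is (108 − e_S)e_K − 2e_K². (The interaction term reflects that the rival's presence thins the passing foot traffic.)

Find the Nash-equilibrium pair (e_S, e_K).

44, 16

Expanding Sal's payoff: 104e_S − e_Ke_S − e_S².
∂π/∂e_S = 104 − e_K − 2e_S = 0, so e_S = 52 − 0.5e_K.
Likewise for Kim: e_K = 27 − 0.25e_S.
Substituting the second reaction function into the first: e_S = 52 − 0.5(27 − 0.25e_S), which gives 0.875e_S = 38.5 ⇒ e_S = 44.
Then e_K = 27 − 0.25·44 = 16.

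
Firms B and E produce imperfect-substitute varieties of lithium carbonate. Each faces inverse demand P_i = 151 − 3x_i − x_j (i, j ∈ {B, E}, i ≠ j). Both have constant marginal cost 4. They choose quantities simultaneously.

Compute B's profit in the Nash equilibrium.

1323

Firm B's profit: π = x_B(151 − 3x_B − x_E) − 4x_B.
∂π/∂x_B = 147 − 6x_B − x_E = 0 ⇒ x_B = 24.5 − (1/6)x_E.
By symmetry x_E = x_B; substituting into the reaction function, (7/6)x_B = 24.5 and x_B = 21.
P_B = 151 − 3·21 − 21 = 67.
Profit = (67 − 4)·21 = 1323.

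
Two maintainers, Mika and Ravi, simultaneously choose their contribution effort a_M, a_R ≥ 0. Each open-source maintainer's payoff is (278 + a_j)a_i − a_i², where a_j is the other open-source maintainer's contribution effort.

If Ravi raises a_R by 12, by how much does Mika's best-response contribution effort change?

6

Mika's payoff is (278 + a_R)a_M − a_M².
∂π/∂a_M = 278 + a_R − 2a_M = 0, so a_M = 139 + 0.5a_R.
The reaction-function slope is 0.5, so a 12-unit rise in a_R moves a_M by 0.5 × 12 = 6. Mika's best response rises — the actions are strategic complements.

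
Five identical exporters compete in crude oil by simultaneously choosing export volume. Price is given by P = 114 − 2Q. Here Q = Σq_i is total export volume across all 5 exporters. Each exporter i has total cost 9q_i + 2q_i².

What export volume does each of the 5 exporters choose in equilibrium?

6.5625

A representative exporter's profit is π_i = q_i(114 − 2Q) − 9q_i − 2q_i², with Q = q_i + Σ_{j≠i} q_j.
First-order condition: 105 − 8q_i − 2Σ_{j≠i} q_j = 0.
Imposing symmetry (q_j = q for all j) turns Σ_{j≠i} q_j into 4q, so 105 = 16q and q = 6.5625.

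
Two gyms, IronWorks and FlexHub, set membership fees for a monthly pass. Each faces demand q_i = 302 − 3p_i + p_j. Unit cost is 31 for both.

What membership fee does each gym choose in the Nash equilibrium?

79

IronWorks's profit: π = (p_{IronWorks} − 31)(302 − 3p_{IronWorks} + p_{FlexHub}).
∂π/∂p_{IronWorks} = 395 − 6p_{IronWorks} + p_{FlexHub} = 0 ⇒ p_{IronWorks} = 395/6 + (1/6)p_{FlexHub}.
Setting p_{IronWorks} = p_{FlexHub} in the reaction function: p_{IronWorks} = 395/6 + (1/6)p_{IronWorks}, so p_{IronWorks} = (395/6) / (5/6) = 79.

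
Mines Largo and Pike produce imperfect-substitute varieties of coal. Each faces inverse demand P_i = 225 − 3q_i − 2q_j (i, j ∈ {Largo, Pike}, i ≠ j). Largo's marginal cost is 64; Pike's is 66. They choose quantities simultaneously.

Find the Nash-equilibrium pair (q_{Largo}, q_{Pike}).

Mine Largo's profit: π = q_{Largo}(225 − 3q_{Largo} − 2q_{Pike}) − 64q_{Largo}.
∂π/∂q_{Largo} = 161 − 6q_{Largo} − 2q_{Pike} = 0 ⇒ q_{Largo} = 161/6 − (1/3)q_{Pike}.
Similarly q_{Pike} = 26.5 − (1/3)q_{Largo}.
Plugging q_{Pike} into Largo's best response: q_{Largo} = 161/6 − (1/3)(26.5 − (1/3)q_{Largo}) ⇒ (8/9)q_{Largo} = 18, so q_{Largo} = 20.25.
Then q_{Pike} = 26.5 − (1/3)·20.25 = 19.75.

20.25, 19.75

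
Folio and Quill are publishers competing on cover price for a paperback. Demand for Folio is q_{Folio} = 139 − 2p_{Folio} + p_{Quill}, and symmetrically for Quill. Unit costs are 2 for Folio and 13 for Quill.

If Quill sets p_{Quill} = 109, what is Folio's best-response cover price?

Folio's profit: π = (p_{Folio} − 2)(139 − 2p_{Folio} + p_{Quill}).
∂π/∂p_{Folio} = 143 − 4p_{Folio} + p_{Quill} = 0 ⇒ p_{Folio} = 35.75 + 0.25p_{Quill}.
At p_{Quill} = 109: p_{Folio} = 35.75 + 0.25·109 = 63.

63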